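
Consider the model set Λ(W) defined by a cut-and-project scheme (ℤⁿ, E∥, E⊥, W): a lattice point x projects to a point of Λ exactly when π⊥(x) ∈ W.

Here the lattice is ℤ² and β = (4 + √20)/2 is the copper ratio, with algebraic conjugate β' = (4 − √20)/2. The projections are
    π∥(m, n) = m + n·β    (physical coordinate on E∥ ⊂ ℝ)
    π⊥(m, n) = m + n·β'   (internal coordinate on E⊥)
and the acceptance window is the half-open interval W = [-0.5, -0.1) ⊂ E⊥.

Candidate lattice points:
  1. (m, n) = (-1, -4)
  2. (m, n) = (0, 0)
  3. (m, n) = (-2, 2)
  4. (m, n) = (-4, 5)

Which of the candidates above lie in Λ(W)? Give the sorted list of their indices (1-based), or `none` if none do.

none

Numerically β ≈ 4.236068 and β' = −1/β ≈ -0.236068.
[1] lift (-1,-4): star map gives -0.055728; window check -0.5 ≤ -0.055728 < -0.1 is false → out
[2] lift (0,0): star map gives 0.000000; window check -0.5 ≤ 0.000000 < -0.1 is false → out
[3] lift (-2,2): star map gives -2.472136; window check -0.5 ≤ -2.472136 < -0.1 is false → out
[4] lift (-4,5): star map gives -5.180340; window check -0.5 ≤ -5.180340 < -0.1 is false → out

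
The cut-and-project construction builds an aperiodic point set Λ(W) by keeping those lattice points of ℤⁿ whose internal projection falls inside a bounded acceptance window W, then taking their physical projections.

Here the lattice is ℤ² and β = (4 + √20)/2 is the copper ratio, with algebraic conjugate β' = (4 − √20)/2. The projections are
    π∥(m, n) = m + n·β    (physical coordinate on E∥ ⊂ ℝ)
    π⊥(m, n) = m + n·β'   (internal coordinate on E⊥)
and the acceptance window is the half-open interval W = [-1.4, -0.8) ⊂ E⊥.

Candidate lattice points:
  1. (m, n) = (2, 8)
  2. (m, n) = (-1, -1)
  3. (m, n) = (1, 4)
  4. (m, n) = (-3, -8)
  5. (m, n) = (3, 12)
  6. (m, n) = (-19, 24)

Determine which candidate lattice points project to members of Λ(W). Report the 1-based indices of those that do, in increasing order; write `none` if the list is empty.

Numerically β ≈ 4.23607 and β' = −1/β ≈ -0.23607.
[1] lift (2,8): star map gives 0.11146; window check -1.4 ≤ 0.11146 < -0.8 is false → out
[2] lift (-1,-1): star map gives -0.76393; window check -1.4 ≤ -0.76393 < -0.8 is false → out
[3] lift (1,4): star map gives 0.05573; window check -1.4 ≤ 0.05573 < -0.8 is false → out
[4] lift (-3,-8): star map gives -1.11146; window check -1.4 ≤ -1.11146 < -0.8 is true → IN Λ
[5] lift (3,12): star map gives 0.16718; window check -1.4 ≤ 0.16718 < -0.8 is false → out
[6] lift (-19,24): star map gives -24.66563; window check -1.4 ≤ -24.66563 < -0.8 is false → out

4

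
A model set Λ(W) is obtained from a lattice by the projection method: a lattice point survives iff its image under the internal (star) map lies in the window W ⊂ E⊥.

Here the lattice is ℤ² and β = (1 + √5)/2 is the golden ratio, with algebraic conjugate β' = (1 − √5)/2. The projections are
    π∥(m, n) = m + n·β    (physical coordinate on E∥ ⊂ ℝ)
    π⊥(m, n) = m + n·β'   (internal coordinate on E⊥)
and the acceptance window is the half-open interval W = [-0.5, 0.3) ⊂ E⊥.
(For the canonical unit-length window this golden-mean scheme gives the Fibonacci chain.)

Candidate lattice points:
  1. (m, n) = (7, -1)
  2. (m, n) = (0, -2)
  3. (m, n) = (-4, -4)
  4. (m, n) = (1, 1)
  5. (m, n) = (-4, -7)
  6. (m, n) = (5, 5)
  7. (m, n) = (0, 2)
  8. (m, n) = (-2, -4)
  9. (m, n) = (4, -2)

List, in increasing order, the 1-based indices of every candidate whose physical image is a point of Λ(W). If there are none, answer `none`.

β' = (1−√5)/2 ≈ -0.6180.
candidate 1: (m,n)=(7,-1) → π∥ = 7-1·β ≈ 5.3820, π⊥ = 7-1·β' ≈ 7.6180 ∉ [-0.5, 0.3) ⇒ out
candidate 2: (m,n)=(0,-2) → π∥ = 0-2·β ≈ -3.2361, π⊥ = 0-2·β' ≈ 1.2361 ∉ [-0.5, 0.3) ⇒ out
candidate 3: (m,n)=(-4,-4) → π∥ = -4-4·β ≈ -10.4721, π⊥ = -4-4·β' ≈ -1.5279 ∉ [-0.5, 0.3) ⇒ out
candidate 4: (m,n)=(1,1) → π∥ = 1+1·β ≈ 2.6180, π⊥ = 1+1·β' ≈ 0.3820 ∉ [-0.5, 0.3) ⇒ out
candidate 5: (m,n)=(-4,-7) → π∥ = -4-7·β ≈ -15.3262, π⊥ = -4-7·β' ≈ 0.3262 ∉ [-0.5, 0.3) ⇒ out
candidate 6: (m,n)=(5,5) → π∥ = 5+5·β ≈ 13.0902, π⊥ = 5+5·β' ≈ 1.9098 ∉ [-0.5, 0.3) ⇒ out
candidate 7: (m,n)=(0,2) → π∥ = 0+2·β ≈ 3.2361, π⊥ = 0+2·β' ≈ -1.2361 ∉ [-0.5, 0.3) ⇒ out
candidate 8: (m,n)=(-2,-4) → π∥ = -2-4·β ≈ -8.4721, π⊥ = -2-4·β' ≈ 0.4721 ∉ [-0.5, 0.3) ⇒ out
candidate 9: (m,n)=(4,-2) → π∥ = 4-2·β ≈ 0.7639, π⊥ = 4-2·β' ≈ 5.2361 ∉ [-0.5, 0.3) ⇒ out

none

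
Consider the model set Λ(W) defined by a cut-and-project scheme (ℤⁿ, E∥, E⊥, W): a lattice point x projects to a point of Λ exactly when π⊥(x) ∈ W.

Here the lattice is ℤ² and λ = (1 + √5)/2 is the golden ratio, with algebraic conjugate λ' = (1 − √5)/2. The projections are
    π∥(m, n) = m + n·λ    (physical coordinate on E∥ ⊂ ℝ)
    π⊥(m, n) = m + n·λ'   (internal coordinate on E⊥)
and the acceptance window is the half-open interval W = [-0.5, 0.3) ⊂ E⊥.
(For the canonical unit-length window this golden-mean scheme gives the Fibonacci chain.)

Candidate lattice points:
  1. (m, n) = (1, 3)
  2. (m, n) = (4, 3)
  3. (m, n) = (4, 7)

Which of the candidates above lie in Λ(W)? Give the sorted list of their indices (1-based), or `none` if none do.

3

λ' = (1−√5)/2 ≈ -0.618034.
[1] lift (1,3): star map gives -0.854102; window check -0.5 ≤ -0.854102 < 0.3 is false → out
[2] lift (4,3): star map gives 2.145898; window check -0.5 ≤ 2.145898 < 0.3 is false → out
[3] lift (4,7): star map gives -0.326238; window check -0.5 ≤ -0.326238 < 0.3 is true → IN Λ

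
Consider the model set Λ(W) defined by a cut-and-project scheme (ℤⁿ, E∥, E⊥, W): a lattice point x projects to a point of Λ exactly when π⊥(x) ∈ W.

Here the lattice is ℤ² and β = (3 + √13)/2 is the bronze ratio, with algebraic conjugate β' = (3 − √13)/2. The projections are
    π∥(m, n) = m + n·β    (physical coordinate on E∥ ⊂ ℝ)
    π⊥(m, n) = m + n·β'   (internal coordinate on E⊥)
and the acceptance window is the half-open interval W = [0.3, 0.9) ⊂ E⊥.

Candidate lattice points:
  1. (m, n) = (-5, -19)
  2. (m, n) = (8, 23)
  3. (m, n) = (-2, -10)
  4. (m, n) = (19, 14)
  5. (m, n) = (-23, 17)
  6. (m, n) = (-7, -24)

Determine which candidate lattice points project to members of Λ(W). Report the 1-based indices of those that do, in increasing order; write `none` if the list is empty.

1

Compute β' = (3−√13)/2 = -0.302776, so π⊥(m,n) = m -0.302776·n.
[1] lift (-5,-19): star map gives 0.752737; window check 0.3 ≤ 0.752737 < 0.9 is true → IN Λ
[2] lift (8,23): star map gives 1.036160; window check 0.3 ≤ 1.036160 < 0.9 is false → out
[3] lift (-2,-10): star map gives 1.027756; window check 0.3 ≤ 1.027756 < 0.9 is false → out
[4] lift (19,14): star map gives 14.761141; window check 0.3 ≤ 14.761141 < 0.9 is false → out
[5] lift (-23,17): star map gives -28.147186; window check 0.3 ≤ -28.147186 < 0.9 is false → out
[6] lift (-7,-24): star map gives 0.266615; window check 0.3 ≤ 0.266615 < 0.9 is false → out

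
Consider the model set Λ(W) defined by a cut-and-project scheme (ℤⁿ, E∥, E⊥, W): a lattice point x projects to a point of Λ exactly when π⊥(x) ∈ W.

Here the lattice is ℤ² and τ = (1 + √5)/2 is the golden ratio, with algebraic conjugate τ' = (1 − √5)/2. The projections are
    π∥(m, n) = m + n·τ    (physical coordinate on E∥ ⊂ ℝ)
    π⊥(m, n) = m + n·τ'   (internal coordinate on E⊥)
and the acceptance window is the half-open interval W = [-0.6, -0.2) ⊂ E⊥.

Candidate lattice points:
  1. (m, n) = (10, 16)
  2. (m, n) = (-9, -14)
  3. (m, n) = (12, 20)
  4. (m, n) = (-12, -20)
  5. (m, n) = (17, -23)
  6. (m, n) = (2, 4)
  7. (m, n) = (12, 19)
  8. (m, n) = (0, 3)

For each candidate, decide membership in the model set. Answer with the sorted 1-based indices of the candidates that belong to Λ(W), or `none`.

2, 3, 6

τ' = (1−√5)/2 ≈ -0.618034.
candidate 1: (m,n)=(10,16) → π∥ = 10+16·τ ≈ 35.888544, π⊥ = 10+16·τ' ≈ 0.111456 ∉ [-0.6, -0.2) ⇒ out
candidate 2: (m,n)=(-9,-14) → π∥ = -9-14·τ ≈ -31.652476, π⊥ = -9-14·τ' ≈ -0.347524 ∈ [-0.6, -0.2) ⇒ IN Λ
candidate 3: (m,n)=(12,20) → π∥ = 12+20·τ ≈ 44.360680, π⊥ = 12+20·τ' ≈ -0.360680 ∈ [-0.6, -0.2) ⇒ IN Λ
candidate 4: (m,n)=(-12,-20) → π∥ = -12-20·τ ≈ -44.360680, π⊥ = -12-20·τ' ≈ 0.360680 ∉ [-0.6, -0.2) ⇒ out
candidate 5: (m,n)=(17,-23) → π∥ = 17-23·τ ≈ -20.214782, π⊥ = 17-23·τ' ≈ 31.214782 ∉ [-0.6, -0.2) ⇒ out
candidate 6: (m,n)=(2,4) → π∥ = 2+4·τ ≈ 8.472136, π⊥ = 2+4·τ' ≈ -0.472136 ∈ [-0.6, -0.2) ⇒ IN Λ
candidate 7: (m,n)=(12,19) → π∥ = 12+19·τ ≈ 42.742646, π⊥ = 12+19·τ' ≈ 0.257354 ∉ [-0.6, -0.2) ⇒ out
candidate 8: (m,n)=(0,3) → π∥ = 0+3·τ ≈ 4.854102, π⊥ = 0+3·τ' ≈ -1.854102 ∉ [-0.6, -0.2) ⇒ out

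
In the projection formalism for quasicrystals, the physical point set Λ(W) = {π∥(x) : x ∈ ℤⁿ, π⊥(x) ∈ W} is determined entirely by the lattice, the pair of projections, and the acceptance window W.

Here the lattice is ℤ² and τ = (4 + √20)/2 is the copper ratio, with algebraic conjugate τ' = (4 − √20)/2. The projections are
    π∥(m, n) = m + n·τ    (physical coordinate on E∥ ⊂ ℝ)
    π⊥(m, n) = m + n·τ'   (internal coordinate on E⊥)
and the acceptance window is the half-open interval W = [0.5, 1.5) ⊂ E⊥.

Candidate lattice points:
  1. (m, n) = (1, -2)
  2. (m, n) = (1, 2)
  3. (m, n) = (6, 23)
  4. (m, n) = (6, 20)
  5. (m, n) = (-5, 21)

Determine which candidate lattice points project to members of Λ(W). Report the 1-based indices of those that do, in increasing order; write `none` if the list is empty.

1, 2, 3, 4

Compute τ' = (4−√20)/2 = -0.23607, so π⊥(m,n) = m -0.23607·n.
candidate 1: (m,n)=(1,-2) → π∥ = 1-2·τ ≈ -7.47214, π⊥ = 1-2·τ' ≈ 1.47214 ∈ [0.5, 1.5) ⇒ IN Λ
candidate 2: (m,n)=(1,2) → π∥ = 1+2·τ ≈ 9.47214, π⊥ = 1+2·τ' ≈ 0.52786 ∈ [0.5, 1.5) ⇒ IN Λ
candidate 3: (m,n)=(6,23) → π∥ = 6+23·τ ≈ 103.42956, π⊥ = 6+23·τ' ≈ 0.57044 ∈ [0.5, 1.5) ⇒ IN Λ
candidate 4: (m,n)=(6,20) → π∥ = 6+20·τ ≈ 90.72136, π⊥ = 6+20·τ' ≈ 1.27864 ∈ [0.5, 1.5) ⇒ IN Λ
candidate 5: (m,n)=(-5,21) → π∥ = -5+21·τ ≈ 83.95743, π⊥ = -5+21·τ' ≈ -9.95743 ∉ [0.5, 1.5) ⇒ out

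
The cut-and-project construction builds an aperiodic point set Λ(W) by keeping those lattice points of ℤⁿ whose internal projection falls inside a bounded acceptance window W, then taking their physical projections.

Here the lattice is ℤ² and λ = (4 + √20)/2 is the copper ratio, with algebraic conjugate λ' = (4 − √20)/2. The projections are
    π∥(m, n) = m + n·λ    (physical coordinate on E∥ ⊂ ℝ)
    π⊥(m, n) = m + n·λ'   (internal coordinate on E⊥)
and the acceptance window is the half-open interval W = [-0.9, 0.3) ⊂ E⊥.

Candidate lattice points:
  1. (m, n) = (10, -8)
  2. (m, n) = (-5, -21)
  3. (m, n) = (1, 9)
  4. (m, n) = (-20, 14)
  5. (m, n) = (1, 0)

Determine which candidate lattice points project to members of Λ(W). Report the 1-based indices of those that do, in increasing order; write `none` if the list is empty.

Compute λ' = (4−√20)/2 = -0.23607, so π⊥(m,n) = m -0.23607·n.
#1 (10,-8): internal coord 10 + (-8)·λ' = +11.88854; +11.88854 ∉ [-0.9, 0.3) → out
#2 (-5,-21): internal coord -5 + (-21)·λ' = -0.04257; -0.04257 ∈ [-0.9, 0.3) → IN Λ
#3 (1,9): internal coord 1 + (9)·λ' = -1.12461; -1.12461 ∉ [-0.9, 0.3) → out
#4 (-20,14): internal coord -20 + (14)·λ' = -23.30495; -23.30495 ∉ [-0.9, 0.3) → out
#5 (1,0): internal coord 1 + (0)·λ' = +1.00000; +1.00000 ∉ [-0.9, 0.3) → out

2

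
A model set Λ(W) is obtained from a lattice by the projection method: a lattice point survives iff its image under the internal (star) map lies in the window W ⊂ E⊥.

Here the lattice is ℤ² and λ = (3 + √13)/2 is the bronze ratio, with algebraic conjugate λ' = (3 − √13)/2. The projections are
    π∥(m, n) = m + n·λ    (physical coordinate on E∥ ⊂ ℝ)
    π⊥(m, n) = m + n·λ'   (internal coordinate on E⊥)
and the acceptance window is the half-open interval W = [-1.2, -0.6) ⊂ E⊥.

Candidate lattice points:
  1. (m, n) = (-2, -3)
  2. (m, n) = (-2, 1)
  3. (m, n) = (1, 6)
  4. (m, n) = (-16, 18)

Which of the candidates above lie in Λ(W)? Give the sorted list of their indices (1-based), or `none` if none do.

Numerically λ ≈ 3.3028 and λ' = −1/λ ≈ -0.3028.
[1] lift (-2,-3): star map gives -1.0917; window check -1.2 ≤ -1.0917 < -0.6 is true → IN Λ
[2] lift (-2,1): star map gives -2.3028; window check -1.2 ≤ -2.3028 < -0.6 is false → out
[3] lift (1,6): star map gives -0.8167; window check -1.2 ≤ -0.8167 < -0.6 is true → IN Λ
[4] lift (-16,18): star map gives -21.4500; window check -1.2 ≤ -21.4500 < -0.6 is false → out

1, 3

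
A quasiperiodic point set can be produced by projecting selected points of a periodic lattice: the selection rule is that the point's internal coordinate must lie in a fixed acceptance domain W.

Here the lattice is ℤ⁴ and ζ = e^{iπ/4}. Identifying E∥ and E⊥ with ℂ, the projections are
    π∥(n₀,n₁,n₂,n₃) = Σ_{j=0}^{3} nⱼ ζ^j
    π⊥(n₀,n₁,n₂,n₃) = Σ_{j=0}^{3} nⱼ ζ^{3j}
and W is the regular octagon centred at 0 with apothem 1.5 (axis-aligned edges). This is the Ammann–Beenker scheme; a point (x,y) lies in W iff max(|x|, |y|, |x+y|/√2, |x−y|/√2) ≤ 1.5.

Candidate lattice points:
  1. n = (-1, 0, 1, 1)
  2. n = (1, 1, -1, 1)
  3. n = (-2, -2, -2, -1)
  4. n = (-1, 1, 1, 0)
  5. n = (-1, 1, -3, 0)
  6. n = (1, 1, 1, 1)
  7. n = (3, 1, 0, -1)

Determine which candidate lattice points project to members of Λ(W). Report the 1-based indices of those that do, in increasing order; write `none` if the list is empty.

Internal map: ζ^{3j} for j=0..3 gives (1,0), (−√2/2,√2/2), (0,−1), (√2/2,√2/2).
candidate 1: n = (-1, 0, 1, 1) → π⊥ ≈ (-0.29289, -0.29289); max(|x|,|y|,|x±y|/√2) = 0.41421 ≤ 1.5 ⇒ ∈ W
candidate 2: n = (1, 1, -1, 1) → π⊥ ≈ (+1.00000, +2.41421); max(|x|,|y|,|x±y|/√2) = 2.41421 > 1.5 ⇒ ∉ W
candidate 3: n = (-2, -2, -2, -1) → π⊥ ≈ (-1.29289, -0.12132); max(|x|,|y|,|x±y|/√2) = 1.29289 ≤ 1.5 ⇒ ∈ W
candidate 4: n = (-1, 1, 1, 0) → π⊥ ≈ (-1.70711, -0.29289); max(|x|,|y|,|x±y|/√2) = 1.70711 > 1.5 ⇒ ∉ W
candidate 5: n = (-1, 1, -3, 0) → π⊥ ≈ (-1.70711, +3.70711); max(|x|,|y|,|x±y|/√2) = 3.82843 > 1.5 ⇒ ∉ W
candidate 6: n = (1, 1, 1, 1) → π⊥ ≈ (+1.00000, +0.41421); max(|x|,|y|,|x±y|/√2) = 1.00000 ≤ 1.5 ⇒ ∈ W
candidate 7: n = (3, 1, 0, -1) → π⊥ ≈ (+1.58579, +0.00000); max(|x|,|y|,|x±y|/√2) = 1.58579 > 1.5 ⇒ ∉ W

1, 3, 6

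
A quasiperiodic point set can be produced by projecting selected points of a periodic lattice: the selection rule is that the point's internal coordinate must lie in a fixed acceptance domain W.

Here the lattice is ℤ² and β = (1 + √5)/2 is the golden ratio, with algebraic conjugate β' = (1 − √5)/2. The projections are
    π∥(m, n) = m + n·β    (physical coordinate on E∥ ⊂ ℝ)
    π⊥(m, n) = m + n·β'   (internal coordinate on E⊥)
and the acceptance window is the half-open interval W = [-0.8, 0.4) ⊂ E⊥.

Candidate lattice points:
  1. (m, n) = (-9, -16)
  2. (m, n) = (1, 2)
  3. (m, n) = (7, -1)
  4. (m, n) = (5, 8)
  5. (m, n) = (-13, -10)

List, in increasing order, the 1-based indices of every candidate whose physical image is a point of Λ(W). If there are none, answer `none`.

Compute β' = (1−√5)/2 = -0.618034, so π⊥(m,n) = m -0.618034·n.
candidate 1: (m,n)=(-9,-16) → π∥ = -9-16·β ≈ -34.888544, π⊥ = -9-16·β' ≈ 0.888544 ∉ [-0.8, 0.4) ⇒ out
candidate 2: (m,n)=(1,2) → π∥ = 1+2·β ≈ 4.236068, π⊥ = 1+2·β' ≈ -0.236068 ∈ [-0.8, 0.4) ⇒ IN Λ
candidate 3: (m,n)=(7,-1) → π∥ = 7-1·β ≈ 5.381966, π⊥ = 7-1·β' ≈ 7.618034 ∉ [-0.8, 0.4) ⇒ out
candidate 4: (m,n)=(5,8) → π∥ = 5+8·β ≈ 17.944272, π⊥ = 5+8·β' ≈ 0.055728 ∈ [-0.8, 0.4) ⇒ IN Λ
candidate 5: (m,n)=(-13,-10) → π∥ = -13-10·β ≈ -29.180340, π⊥ = -13-10·β' ≈ -6.819660 ∉ [-0.8, 0.4) ⇒ out

2, 4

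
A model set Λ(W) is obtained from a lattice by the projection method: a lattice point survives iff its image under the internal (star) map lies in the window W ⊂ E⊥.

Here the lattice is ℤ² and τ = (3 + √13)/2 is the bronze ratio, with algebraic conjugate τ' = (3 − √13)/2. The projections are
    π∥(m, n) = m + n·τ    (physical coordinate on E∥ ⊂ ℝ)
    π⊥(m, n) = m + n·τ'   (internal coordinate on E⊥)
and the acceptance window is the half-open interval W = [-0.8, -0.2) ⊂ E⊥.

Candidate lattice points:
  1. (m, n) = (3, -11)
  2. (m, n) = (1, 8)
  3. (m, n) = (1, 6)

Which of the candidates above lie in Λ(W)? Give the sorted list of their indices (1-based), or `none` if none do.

none

τ' = (3−√13)/2 ≈ -0.3028.
[1] lift (3,-11): star map gives 6.3305; window check -0.8 ≤ 6.3305 < -0.2 is false → out
[2] lift (1,8): star map gives -1.4222; window check -0.8 ≤ -1.4222 < -0.2 is false → out
[3] lift (1,6): star map gives -0.8167; window check -0.8 ≤ -0.8167 < -0.2 is false → out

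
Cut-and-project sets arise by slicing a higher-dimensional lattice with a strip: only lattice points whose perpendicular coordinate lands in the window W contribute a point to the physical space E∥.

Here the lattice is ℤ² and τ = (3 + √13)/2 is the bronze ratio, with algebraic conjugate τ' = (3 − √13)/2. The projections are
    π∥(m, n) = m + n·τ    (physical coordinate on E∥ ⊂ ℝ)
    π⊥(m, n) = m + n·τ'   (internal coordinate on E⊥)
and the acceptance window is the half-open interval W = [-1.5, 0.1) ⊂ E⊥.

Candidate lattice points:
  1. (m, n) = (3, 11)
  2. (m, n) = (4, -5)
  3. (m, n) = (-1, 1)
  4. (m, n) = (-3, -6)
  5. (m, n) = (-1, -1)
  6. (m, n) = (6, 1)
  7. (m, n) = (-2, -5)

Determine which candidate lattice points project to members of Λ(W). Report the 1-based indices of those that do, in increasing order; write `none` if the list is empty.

Numerically τ ≈ 3.302776 and τ' = −1/τ ≈ -0.302776.
#1 (3,11): internal coord 3 + (11)·τ' = -0.330532; -0.330532 ∈ [-1.5, 0.1) → IN Λ
#2 (4,-5): internal coord 4 + (-5)·τ' = +5.513878; +5.513878 ∉ [-1.5, 0.1) → out
#3 (-1,1): internal coord -1 + (1)·τ' = -1.302776; -1.302776 ∈ [-1.5, 0.1) → IN Λ
#4 (-3,-6): internal coord -3 + (-6)·τ' = -1.183346; -1.183346 ∈ [-1.5, 0.1) → IN Λ
#5 (-1,-1): internal coord -1 + (-1)·τ' = -0.697224; -0.697224 ∈ [-1.5, 0.1) → IN Λ
#6 (6,1): internal coord 6 + (1)·τ' = +5.697224; +5.697224 ∉ [-1.5, 0.1) → out
#7 (-2,-5): internal coord -2 + (-5)·τ' = -0.486122; -0.486122 ∈ [-1.5, 0.1) → IN Λ

1, 3, 4, 5, 7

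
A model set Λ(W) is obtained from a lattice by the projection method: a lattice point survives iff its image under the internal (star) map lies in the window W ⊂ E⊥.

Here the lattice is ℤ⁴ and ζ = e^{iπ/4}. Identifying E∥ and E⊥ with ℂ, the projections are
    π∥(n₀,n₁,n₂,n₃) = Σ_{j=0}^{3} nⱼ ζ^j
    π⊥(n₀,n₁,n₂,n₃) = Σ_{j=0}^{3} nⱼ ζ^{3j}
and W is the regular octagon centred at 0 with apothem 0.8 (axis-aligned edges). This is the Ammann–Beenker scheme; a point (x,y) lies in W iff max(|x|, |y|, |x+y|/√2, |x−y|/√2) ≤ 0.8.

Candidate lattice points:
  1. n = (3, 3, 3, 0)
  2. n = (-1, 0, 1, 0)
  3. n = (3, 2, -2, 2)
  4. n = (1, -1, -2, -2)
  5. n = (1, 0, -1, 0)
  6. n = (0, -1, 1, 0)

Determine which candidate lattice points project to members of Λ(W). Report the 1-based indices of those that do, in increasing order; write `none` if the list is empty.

π⊥(n) = n₀ + n₁ζ³ + n₂ζ⁶ + n₃ζ⁹ where ζ = e^{iπ/4}.
#1 (3, 3, 3, 0): internal (0.8787, -0.8787); octagon support 1.2426 vs apothem 0.8 → ∉ W
#2 (-1, 0, 1, 0): internal (-1.0000, -1.0000); octagon support 1.4142 vs apothem 0.8 → ∉ W
#3 (3, 2, -2, 2): internal (3.0000, 4.8284); octagon support 5.5355 vs apothem 0.8 → ∉ W
#4 (1, -1, -2, -2): internal (0.2929, -0.1213); octagon support 0.2929 vs apothem 0.8 → ∈ W
#5 (1, 0, -1, 0): internal (1.0000, 1.0000); octagon support 1.4142 vs apothem 0.8 → ∉ W
#6 (0, -1, 1, 0): internal (0.7071, -1.7071); octagon support 1.7071 vs apothem 0.8 → ∉ W

4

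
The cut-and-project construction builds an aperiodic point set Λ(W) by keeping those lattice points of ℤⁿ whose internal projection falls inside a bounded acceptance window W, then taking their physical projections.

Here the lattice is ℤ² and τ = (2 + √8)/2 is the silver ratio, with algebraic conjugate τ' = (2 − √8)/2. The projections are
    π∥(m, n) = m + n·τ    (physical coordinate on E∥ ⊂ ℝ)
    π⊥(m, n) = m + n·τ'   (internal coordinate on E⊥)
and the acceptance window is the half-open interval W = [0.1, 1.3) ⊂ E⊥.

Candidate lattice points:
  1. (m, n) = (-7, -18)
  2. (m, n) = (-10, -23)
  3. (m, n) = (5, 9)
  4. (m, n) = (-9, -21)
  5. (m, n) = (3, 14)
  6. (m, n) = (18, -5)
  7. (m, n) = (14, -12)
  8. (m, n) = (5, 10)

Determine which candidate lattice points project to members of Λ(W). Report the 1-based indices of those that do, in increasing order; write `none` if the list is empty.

τ' = (2−√8)/2 ≈ -0.41421.
[1] lift (-7,-18): star map gives 0.45584; window check 0.1 ≤ 0.45584 < 1.3 is true → IN Λ
[2] lift (-10,-23): star map gives -0.47309; window check 0.1 ≤ -0.47309 < 1.3 is false → out
[3] lift (5,9): star map gives 1.27208; window check 0.1 ≤ 1.27208 < 1.3 is true → IN Λ
[4] lift (-9,-21): star map gives -0.30152; window check 0.1 ≤ -0.30152 < 1.3 is false → out
[5] lift (3,14): star map gives -2.79899; window check 0.1 ≤ -2.79899 < 1.3 is false → out
[6] lift (18,-5): star map gives 20.07107; window check 0.1 ≤ 20.07107 < 1.3 is false → out
[7] lift (14,-12): star map gives 18.97056; window check 0.1 ≤ 18.97056 < 1.3 is false → out
[8] lift (5,10): star map gives 0.85786; window check 0.1 ≤ 0.85786 < 1.3 is true → IN Λ

1, 3, 8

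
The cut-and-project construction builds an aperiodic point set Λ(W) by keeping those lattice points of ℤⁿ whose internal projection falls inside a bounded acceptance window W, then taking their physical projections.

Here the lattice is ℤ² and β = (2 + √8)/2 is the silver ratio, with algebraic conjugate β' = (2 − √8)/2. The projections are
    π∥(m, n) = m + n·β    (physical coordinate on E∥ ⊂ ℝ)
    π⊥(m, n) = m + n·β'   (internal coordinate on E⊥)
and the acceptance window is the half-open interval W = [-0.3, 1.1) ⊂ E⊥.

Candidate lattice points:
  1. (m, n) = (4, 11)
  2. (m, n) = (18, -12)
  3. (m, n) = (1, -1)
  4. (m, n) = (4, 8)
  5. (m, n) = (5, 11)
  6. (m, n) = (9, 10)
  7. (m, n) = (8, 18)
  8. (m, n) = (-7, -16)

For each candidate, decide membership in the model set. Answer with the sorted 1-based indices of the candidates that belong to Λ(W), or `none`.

4, 5, 7

β' = (2−√8)/2 ≈ -0.4142.
[1] lift (4,11): star map gives -0.5563; window check -0.3 ≤ -0.5563 < 1.1 is false → out
[2] lift (18,-12): star map gives 22.9706; window check -0.3 ≤ 22.9706 < 1.1 is false → out
[3] lift (1,-1): star map gives 1.4142; window check -0.3 ≤ 1.4142 < 1.1 is false → out
[4] lift (4,8): star map gives 0.6863; window check -0.3 ≤ 0.6863 < 1.1 is true → IN Λ
[5] lift (5,11): star map gives 0.4437; window check -0.3 ≤ 0.4437 < 1.1 is true → IN Λ
[6] lift (9,10): star map gives 4.8579; window check -0.3 ≤ 4.8579 < 1.1 is false → out
[7] lift (8,18): star map gives 0.5442; window check -0.3 ≤ 0.5442 < 1.1 is true → IN Λ
[8] lift (-7,-16): star map gives -0.3726; window check -0.3 ≤ -0.3726 < 1.1 is false → out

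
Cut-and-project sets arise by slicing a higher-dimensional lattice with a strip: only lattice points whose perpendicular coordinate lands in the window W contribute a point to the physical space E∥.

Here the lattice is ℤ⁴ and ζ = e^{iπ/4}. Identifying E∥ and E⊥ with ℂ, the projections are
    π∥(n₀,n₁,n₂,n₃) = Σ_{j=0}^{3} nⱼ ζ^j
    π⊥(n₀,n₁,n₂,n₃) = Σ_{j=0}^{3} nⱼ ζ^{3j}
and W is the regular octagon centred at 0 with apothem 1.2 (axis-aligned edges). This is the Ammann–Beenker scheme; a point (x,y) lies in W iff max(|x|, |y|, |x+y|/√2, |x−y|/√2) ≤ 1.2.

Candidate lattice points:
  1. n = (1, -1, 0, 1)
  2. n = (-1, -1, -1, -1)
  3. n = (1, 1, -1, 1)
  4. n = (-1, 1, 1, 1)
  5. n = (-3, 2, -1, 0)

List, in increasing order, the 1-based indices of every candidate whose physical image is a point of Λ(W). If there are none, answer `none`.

2, 4

With ζ = e^{iπ/4} the internal vectors are ζ^0,ζ^3,ζ^6,ζ^9.
candidate 1: n = (1, -1, 0, 1) → π⊥ ≈ (+2.414214, +0.000000); max(|x|,|y|,|x±y|/√2) = 2.414214 > 1.2 ⇒ ∉ W
candidate 2: n = (-1, -1, -1, -1) → π⊥ ≈ (-1.000000, -0.414214); max(|x|,|y|,|x±y|/√2) = 1.000000 ≤ 1.2 ⇒ ∈ W
candidate 3: n = (1, 1, -1, 1) → π⊥ ≈ (+1.000000, +2.414214); max(|x|,|y|,|x±y|/√2) = 2.414214 > 1.2 ⇒ ∉ W
candidate 4: n = (-1, 1, 1, 1) → π⊥ ≈ (-1.000000, +0.414214); max(|x|,|y|,|x±y|/√2) = 1.000000 ≤ 1.2 ⇒ ∈ W
candidate 5: n = (-3, 2, -1, 0) → π⊥ ≈ (-4.414214, +2.414214); max(|x|,|y|,|x±y|/√2) = 4.828427 > 1.2 ⇒ ∉ W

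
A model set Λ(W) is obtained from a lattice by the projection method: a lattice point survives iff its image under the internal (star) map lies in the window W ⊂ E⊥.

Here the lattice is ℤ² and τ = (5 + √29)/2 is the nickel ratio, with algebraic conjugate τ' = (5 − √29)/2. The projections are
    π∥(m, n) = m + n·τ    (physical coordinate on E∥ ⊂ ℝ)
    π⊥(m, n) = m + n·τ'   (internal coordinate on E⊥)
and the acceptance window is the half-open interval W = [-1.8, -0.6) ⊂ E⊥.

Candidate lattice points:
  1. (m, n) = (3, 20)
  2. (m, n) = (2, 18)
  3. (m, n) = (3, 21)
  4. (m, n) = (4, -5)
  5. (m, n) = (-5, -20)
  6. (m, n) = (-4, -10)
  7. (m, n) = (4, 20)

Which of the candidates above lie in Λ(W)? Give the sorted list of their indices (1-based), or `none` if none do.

1, 2, 3, 5

Compute τ' = (5−√29)/2 = -0.192582, so π⊥(m,n) = m -0.192582·n.
candidate 1: (m,n)=(3,20) → π∥ = 3+20·τ ≈ 106.851648, π⊥ = 3+20·τ' ≈ -0.851648 ∈ [-1.8, -0.6) ⇒ IN Λ
candidate 2: (m,n)=(2,18) → π∥ = 2+18·τ ≈ 95.466483, π⊥ = 2+18·τ' ≈ -1.466483 ∈ [-1.8, -0.6) ⇒ IN Λ
candidate 3: (m,n)=(3,21) → π∥ = 3+21·τ ≈ 112.044230, π⊥ = 3+21·τ' ≈ -1.044230 ∈ [-1.8, -0.6) ⇒ IN Λ
candidate 4: (m,n)=(4,-5) → π∥ = 4-5·τ ≈ -21.962912, π⊥ = 4-5·τ' ≈ 4.962912 ∉ [-1.8, -0.6) ⇒ out
candidate 5: (m,n)=(-5,-20) → π∥ = -5-20·τ ≈ -108.851648, π⊥ = -5-20·τ' ≈ -1.148352 ∈ [-1.8, -0.6) ⇒ IN Λ
candidate 6: (m,n)=(-4,-10) → π∥ = -4-10·τ ≈ -55.925824, π⊥ = -4-10·τ' ≈ -2.074176 ∉ [-1.8, -0.6) ⇒ out
candidate 7: (m,n)=(4,20) → π∥ = 4+20·τ ≈ 107.851648, π⊥ = 4+20·τ' ≈ 0.148352 ∉ [-1.8, -0.6) ⇒ out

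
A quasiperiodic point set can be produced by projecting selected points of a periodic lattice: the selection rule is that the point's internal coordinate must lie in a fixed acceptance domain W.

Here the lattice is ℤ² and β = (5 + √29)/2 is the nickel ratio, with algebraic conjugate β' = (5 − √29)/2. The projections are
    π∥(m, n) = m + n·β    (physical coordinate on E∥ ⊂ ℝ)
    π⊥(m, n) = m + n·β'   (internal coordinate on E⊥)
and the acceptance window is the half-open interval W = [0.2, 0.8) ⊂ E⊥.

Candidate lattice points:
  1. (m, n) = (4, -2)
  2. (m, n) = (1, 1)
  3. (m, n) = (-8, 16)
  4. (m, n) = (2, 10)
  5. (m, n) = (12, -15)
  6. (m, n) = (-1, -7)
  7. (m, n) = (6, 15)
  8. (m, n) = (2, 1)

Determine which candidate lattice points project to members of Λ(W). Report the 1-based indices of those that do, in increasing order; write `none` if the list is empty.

β' = (5−√29)/2 ≈ -0.19258.
candidate 1: (m,n)=(4,-2) → π∥ = 4-2·β ≈ -6.38516, π⊥ = 4-2·β' ≈ 4.38516 ∉ [0.2, 0.8) ⇒ out
candidate 2: (m,n)=(1,1) → π∥ = 1+1·β ≈ 6.19258, π⊥ = 1+1·β' ≈ 0.80742 ∉ [0.2, 0.8) ⇒ out
candidate 3: (m,n)=(-8,16) → π∥ = -8+16·β ≈ 75.08132, π⊥ = -8+16·β' ≈ -11.08132 ∉ [0.2, 0.8) ⇒ out
candidate 4: (m,n)=(2,10) → π∥ = 2+10·β ≈ 53.92582, π⊥ = 2+10·β' ≈ 0.07418 ∉ [0.2, 0.8) ⇒ out
candidate 5: (m,n)=(12,-15) → π∥ = 12-15·β ≈ -65.88874, π⊥ = 12-15·β' ≈ 14.88874 ∉ [0.2, 0.8) ⇒ out
candidate 6: (m,n)=(-1,-7) → π∥ = -1-7·β ≈ -37.34808, π⊥ = -1-7·β' ≈ 0.34808 ∈ [0.2, 0.8) ⇒ IN Λ
candidate 7: (m,n)=(6,15) → π∥ = 6+15·β ≈ 83.88874, π⊥ = 6+15·β' ≈ 3.11126 ∉ [0.2, 0.8) ⇒ out
candidate 8: (m,n)=(2,1) → π∥ = 2+1·β ≈ 7.19258, π⊥ = 2+1·β' ≈ 1.80742 ∉ [0.2, 0.8) ⇒ out

6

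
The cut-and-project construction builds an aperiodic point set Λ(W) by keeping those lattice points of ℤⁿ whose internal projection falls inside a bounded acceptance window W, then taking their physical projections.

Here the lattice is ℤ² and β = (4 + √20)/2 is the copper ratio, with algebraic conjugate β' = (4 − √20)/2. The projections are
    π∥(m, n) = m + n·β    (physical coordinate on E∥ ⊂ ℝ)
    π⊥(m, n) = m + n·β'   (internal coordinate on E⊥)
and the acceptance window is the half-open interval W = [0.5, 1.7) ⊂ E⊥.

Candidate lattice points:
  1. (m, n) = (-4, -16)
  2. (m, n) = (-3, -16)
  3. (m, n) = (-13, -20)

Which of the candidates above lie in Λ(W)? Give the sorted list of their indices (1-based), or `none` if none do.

2

β' = (4−√20)/2 ≈ -0.23607.
candidate 1: (m,n)=(-4,-16) → π∥ = -4-16·β ≈ -71.77709, π⊥ = -4-16·β' ≈ -0.22291 ∉ [0.5, 1.7) ⇒ out
candidate 2: (m,n)=(-3,-16) → π∥ = -3-16·β ≈ -70.77709, π⊥ = -3-16·β' ≈ 0.77709 ∈ [0.5, 1.7) ⇒ IN Λ
candidate 3: (m,n)=(-13,-20) → π∥ = -13-20·β ≈ -97.72136, π⊥ = -13-20·β' ≈ -8.27864 ∉ [0.5, 1.7) ⇒ out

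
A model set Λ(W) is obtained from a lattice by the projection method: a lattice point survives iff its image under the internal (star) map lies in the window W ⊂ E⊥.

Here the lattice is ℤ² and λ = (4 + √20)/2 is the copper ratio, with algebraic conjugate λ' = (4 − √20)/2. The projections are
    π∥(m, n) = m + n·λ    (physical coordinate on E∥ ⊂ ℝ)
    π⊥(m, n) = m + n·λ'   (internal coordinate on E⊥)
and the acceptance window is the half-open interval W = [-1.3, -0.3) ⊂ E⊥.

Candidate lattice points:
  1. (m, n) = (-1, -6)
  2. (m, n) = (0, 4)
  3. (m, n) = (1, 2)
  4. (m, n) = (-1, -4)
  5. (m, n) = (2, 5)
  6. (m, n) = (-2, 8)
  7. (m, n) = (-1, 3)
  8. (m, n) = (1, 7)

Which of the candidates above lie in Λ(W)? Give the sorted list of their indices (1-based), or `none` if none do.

2, 8

Numerically λ ≈ 4.236068 and λ' = −1/λ ≈ -0.236068.
[1] lift (-1,-6): star map gives 0.416408; window check -1.3 ≤ 0.416408 < -0.3 is false → out
[2] lift (0,4): star map gives -0.944272; window check -1.3 ≤ -0.944272 < -0.3 is true → IN Λ
[3] lift (1,2): star map gives 0.527864; window check -1.3 ≤ 0.527864 < -0.3 is false → out
[4] lift (-1,-4): star map gives -0.055728; window check -1.3 ≤ -0.055728 < -0.3 is false → out
[5] lift (2,5): star map gives 0.819660; window check -1.3 ≤ 0.819660 < -0.3 is false → out
[6] lift (-2,8): star map gives -3.888544; window check -1.3 ≤ -3.888544 < -0.3 is false → out
[7] lift (-1,3): star map gives -1.708204; window check -1.3 ≤ -1.708204 < -0.3 is false → out
[8] lift (1,7): star map gives -0.652476; window check -1.3 ≤ -0.652476 < -0.3 is true → IN Λ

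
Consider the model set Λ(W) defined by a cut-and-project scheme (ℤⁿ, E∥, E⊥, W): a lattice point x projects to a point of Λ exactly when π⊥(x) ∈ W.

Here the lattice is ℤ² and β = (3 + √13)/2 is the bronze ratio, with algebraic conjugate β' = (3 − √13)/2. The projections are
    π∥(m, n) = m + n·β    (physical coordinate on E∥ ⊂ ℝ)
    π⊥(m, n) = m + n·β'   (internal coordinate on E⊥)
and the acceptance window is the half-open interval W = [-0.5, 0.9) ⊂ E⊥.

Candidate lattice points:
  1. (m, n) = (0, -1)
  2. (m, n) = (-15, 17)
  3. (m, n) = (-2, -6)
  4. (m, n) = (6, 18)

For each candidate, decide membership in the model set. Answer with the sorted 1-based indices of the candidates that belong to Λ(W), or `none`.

1, 3, 4

β' = (3−√13)/2 ≈ -0.3028.
candidate 1: (m,n)=(0,-1) → π∥ = 0-1·β ≈ -3.3028, π⊥ = 0-1·β' ≈ 0.3028 ∈ [-0.5, 0.9) ⇒ IN Λ
candidate 2: (m,n)=(-15,17) → π∥ = -15+17·β ≈ 41.1472, π⊥ = -15+17·β' ≈ -20.1472 ∉ [-0.5, 0.9) ⇒ out
candidate 3: (m,n)=(-2,-6) → π∥ = -2-6·β ≈ -21.8167, π⊥ = -2-6·β' ≈ -0.1833 ∈ [-0.5, 0.9) ⇒ IN Λ
candidate 4: (m,n)=(6,18) → π∥ = 6+18·β ≈ 65.4500, π⊥ = 6+18·β' ≈ 0.5500 ∈ [-0.5, 0.9) ⇒ IN Λ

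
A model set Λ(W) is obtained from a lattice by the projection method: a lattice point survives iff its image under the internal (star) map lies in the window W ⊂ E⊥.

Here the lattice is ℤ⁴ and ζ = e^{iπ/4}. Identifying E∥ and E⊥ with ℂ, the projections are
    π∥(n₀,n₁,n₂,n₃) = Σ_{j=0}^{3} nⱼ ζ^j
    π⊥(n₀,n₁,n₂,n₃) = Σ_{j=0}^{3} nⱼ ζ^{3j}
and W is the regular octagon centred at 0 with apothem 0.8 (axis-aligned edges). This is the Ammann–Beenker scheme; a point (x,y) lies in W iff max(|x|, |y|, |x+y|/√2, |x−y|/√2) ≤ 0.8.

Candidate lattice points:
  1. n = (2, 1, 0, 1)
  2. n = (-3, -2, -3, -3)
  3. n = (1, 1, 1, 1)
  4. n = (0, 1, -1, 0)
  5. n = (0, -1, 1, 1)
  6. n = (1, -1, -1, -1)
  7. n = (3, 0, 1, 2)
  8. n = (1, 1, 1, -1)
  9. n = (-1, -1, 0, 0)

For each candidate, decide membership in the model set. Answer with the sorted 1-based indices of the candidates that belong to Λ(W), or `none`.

9

Internal map: ζ^{3j} for j=0..3 gives (1,0), (−√2/2,√2/2), (0,−1), (√2/2,√2/2).
candidate 1: n = (2, 1, 0, 1) → π⊥ ≈ (+2.00000, +1.41421); max(|x|,|y|,|x±y|/√2) = 2.41421 > 0.8 ⇒ ∉ W
candidate 2: n = (-3, -2, -3, -3) → π⊥ ≈ (-3.70711, -0.53553); max(|x|,|y|,|x±y|/√2) = 3.70711 > 0.8 ⇒ ∉ W
candidate 3: n = (1, 1, 1, 1) → π⊥ ≈ (+1.00000, +0.41421); max(|x|,|y|,|x±y|/√2) = 1.00000 > 0.8 ⇒ ∉ W
candidate 4: n = (0, 1, -1, 0) → π⊥ ≈ (-0.70711, +1.70711); max(|x|,|y|,|x±y|/√2) = 1.70711 > 0.8 ⇒ ∉ W
candidate 5: n = (0, -1, 1, 1) → π⊥ ≈ (+1.41421, -1.00000); max(|x|,|y|,|x±y|/√2) = 1.70711 > 0.8 ⇒ ∉ W
candidate 6: n = (1, -1, -1, -1) → π⊥ ≈ (+1.00000, -0.41421); max(|x|,|y|,|x±y|/√2) = 1.00000 > 0.8 ⇒ ∉ W
candidate 7: n = (3, 0, 1, 2) → π⊥ ≈ (+4.41421, +0.41421); max(|x|,|y|,|x±y|/√2) = 4.41421 > 0.8 ⇒ ∉ W
candidate 8: n = (1, 1, 1, -1) → π⊥ ≈ (-0.41421, -1.00000); max(|x|,|y|,|x±y|/√2) = 1.00000 > 0.8 ⇒ ∉ W
candidate 9: n = (-1, -1, 0, 0) → π⊥ ≈ (-0.29289, -0.70711); max(|x|,|y|,|x±y|/√2) = 0.70711 ≤ 0.8 ⇒ ∈ W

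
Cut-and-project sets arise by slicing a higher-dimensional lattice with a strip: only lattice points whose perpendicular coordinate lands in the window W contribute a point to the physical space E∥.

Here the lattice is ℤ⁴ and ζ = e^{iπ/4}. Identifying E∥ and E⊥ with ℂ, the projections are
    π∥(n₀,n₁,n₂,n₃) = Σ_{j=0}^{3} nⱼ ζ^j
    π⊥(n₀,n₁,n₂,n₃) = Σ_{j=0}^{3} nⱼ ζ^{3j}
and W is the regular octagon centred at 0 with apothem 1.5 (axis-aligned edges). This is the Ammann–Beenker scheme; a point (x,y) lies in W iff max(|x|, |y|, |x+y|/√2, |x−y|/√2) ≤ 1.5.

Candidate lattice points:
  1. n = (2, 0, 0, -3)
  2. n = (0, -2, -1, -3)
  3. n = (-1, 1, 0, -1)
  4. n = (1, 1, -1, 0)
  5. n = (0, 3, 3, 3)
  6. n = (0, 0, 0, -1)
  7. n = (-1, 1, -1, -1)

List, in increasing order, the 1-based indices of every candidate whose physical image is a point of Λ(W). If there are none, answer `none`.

Internal map: ζ^{3j} for j=0..3 gives (1,0), (−√2/2,√2/2), (0,−1), (√2/2,√2/2).
candidate 1: n = (2, 0, 0, -3) → π⊥ ≈ (-0.121320, -2.121320); max(|x|,|y|,|x±y|/√2) = 2.121320 > 1.5 ⇒ ∉ W
candidate 2: n = (0, -2, -1, -3) → π⊥ ≈ (-0.707107, -2.535534); max(|x|,|y|,|x±y|/√2) = 2.535534 > 1.5 ⇒ ∉ W
candidate 3: n = (-1, 1, 0, -1) → π⊥ ≈ (-2.414214, +0.000000); max(|x|,|y|,|x±y|/√2) = 2.414214 > 1.5 ⇒ ∉ W
candidate 4: n = (1, 1, -1, 0) → π⊥ ≈ (+0.292893, +1.707107); max(|x|,|y|,|x±y|/√2) = 1.707107 > 1.5 ⇒ ∉ W
candidate 5: n = (0, 3, 3, 3) → π⊥ ≈ (+0.000000, +1.242641); max(|x|,|y|,|x±y|/√2) = 1.242641 ≤ 1.5 ⇒ ∈ W
candidate 6: n = (0, 0, 0, -1) → π⊥ ≈ (-0.707107, -0.707107); max(|x|,|y|,|x±y|/√2) = 1.000000 ≤ 1.5 ⇒ ∈ W
candidate 7: n = (-1, 1, -1, -1) → π⊥ ≈ (-2.414214, +1.000000); max(|x|,|y|,|x±y|/√2) = 2.414214 > 1.5 ⇒ ∉ W

5, 6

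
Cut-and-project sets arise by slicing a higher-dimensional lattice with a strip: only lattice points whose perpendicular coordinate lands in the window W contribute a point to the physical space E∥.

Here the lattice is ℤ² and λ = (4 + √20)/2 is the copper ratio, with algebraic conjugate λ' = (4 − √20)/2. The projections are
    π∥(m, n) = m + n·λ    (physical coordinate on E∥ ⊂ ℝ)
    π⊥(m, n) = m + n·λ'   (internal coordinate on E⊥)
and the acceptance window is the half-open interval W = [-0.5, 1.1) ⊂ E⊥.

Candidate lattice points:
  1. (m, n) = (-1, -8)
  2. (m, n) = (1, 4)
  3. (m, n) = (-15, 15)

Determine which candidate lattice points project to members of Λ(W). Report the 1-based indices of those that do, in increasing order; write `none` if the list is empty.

Numerically λ ≈ 4.2361 and λ' = −1/λ ≈ -0.2361.
[1] lift (-1,-8): star map gives 0.8885; window check -0.5 ≤ 0.8885 < 1.1 is true → IN Λ
[2] lift (1,4): star map gives 0.0557; window check -0.5 ≤ 0.0557 < 1.1 is true → IN Λ
[3] lift (-15,15): star map gives -18.5410; window check -0.5 ≤ -18.5410 < 1.1 is false → out

1, 2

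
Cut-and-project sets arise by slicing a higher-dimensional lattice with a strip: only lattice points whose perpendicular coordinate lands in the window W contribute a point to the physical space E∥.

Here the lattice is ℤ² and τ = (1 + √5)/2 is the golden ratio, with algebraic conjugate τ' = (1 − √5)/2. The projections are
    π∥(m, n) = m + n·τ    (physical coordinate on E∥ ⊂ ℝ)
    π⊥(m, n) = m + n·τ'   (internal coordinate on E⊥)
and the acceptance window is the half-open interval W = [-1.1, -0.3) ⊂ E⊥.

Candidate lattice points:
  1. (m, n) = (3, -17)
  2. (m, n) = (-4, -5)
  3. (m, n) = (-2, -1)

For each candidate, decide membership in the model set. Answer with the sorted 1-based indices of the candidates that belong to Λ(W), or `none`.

Numerically τ ≈ 1.61803 and τ' = −1/τ ≈ -0.61803.
[1] lift (3,-17): star map gives 13.50658; window check -1.1 ≤ 13.50658 < -0.3 is false → out
[2] lift (-4,-5): star map gives -0.90983; window check -1.1 ≤ -0.90983 < -0.3 is true → IN Λ
[3] lift (-2,-1): star map gives -1.38197; window check -1.1 ≤ -1.38197 < -0.3 is false → out

2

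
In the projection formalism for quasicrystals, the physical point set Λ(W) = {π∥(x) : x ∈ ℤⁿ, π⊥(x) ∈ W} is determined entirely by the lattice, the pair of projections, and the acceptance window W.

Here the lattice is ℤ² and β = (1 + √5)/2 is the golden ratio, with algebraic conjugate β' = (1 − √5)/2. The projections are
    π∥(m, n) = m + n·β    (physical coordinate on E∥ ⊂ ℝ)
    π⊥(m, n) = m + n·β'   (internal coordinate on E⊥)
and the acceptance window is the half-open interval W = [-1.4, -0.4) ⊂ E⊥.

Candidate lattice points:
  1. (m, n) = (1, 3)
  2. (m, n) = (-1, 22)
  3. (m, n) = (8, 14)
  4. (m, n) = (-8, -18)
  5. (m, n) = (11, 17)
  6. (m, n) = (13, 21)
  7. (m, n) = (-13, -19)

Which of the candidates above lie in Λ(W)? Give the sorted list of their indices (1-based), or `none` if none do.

Compute β' = (1−√5)/2 = -0.61803, so π⊥(m,n) = m -0.61803·n.
#1 (1,3): internal coord 1 + (3)·β' = -0.85410; -0.85410 ∈ [-1.4, -0.4) → IN Λ
#2 (-1,22): internal coord -1 + (22)·β' = -14.59675; -14.59675 ∉ [-1.4, -0.4) → out
#3 (8,14): internal coord 8 + (14)·β' = -0.65248; -0.65248 ∈ [-1.4, -0.4) → IN Λ
#4 (-8,-18): internal coord -8 + (-18)·β' = +3.12461; +3.12461 ∉ [-1.4, -0.4) → out
#5 (11,17): internal coord 11 + (17)·β' = +0.49342; +0.49342 ∉ [-1.4, -0.4) → out
#6 (13,21): internal coord 13 + (21)·β' = +0.02129; +0.02129 ∉ [-1.4, -0.4) → out
#7 (-13,-19): internal coord -13 + (-19)·β' = -1.25735; -1.25735 ∈ [-1.4, -0.4) → IN Λ

1, 3, 7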